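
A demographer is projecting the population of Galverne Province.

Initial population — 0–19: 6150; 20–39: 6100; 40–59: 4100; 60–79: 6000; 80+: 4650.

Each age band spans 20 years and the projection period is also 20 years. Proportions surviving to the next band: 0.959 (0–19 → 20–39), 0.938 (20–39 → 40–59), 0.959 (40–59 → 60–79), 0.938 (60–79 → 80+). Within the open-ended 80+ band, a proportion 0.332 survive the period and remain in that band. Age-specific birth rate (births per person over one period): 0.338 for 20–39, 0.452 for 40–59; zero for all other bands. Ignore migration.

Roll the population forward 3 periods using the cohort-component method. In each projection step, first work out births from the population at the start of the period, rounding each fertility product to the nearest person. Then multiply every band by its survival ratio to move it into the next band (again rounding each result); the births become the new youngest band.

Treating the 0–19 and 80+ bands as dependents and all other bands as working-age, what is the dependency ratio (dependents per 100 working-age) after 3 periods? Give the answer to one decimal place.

Let group 1 be 0–19 through group 5 = 80+.
— Period 1 —
Births: 6100 × 0.338 = 2062  |  4100 × 0.452 = 1853 ⇒ total 3915
Group 2: 6150 × 0.959 = 5898
Group 3: 6100 × 0.938 = 5722
Group 4: 4100 × 0.959 = 3932
Group 5: 6000 × 0.938 + 4650 × 0.332 = 5628 + 1544 = 7172
Population now: 0–19=3915, 20–39=5898, 40–59=5722, 60–79=3932, 80+=7172
— Period 2 —
Births: 5898 × 0.338 = 1994  |  5722 × 0.452 = 2586 ⇒ total 4580
Group 2: 3915 × 0.959 = 3754
Group 3: 5898 × 0.938 = 5532
Group 4: 5722 × 0.959 = 5487
Group 5: 3932 × 0.938 + 7172 × 0.332 = 3688 + 2381 = 6069
Population now: 0–19=4580, 20–39=3754, 40–59=5532, 60–79=5487, 80+=6069
— Period 3 —
Births: 3754 × 0.338 = 1269  |  5532 × 0.452 = 2500 ⇒ total 3769
Group 2: 4580 × 0.959 = 4392
Group 3: 3754 × 0.938 = 3521
Group 4: 5532 × 0.959 = 5305
Group 5: 5487 × 0.938 + 6069 × 0.332 = 5147 + 2015 = 7162
Population now: 0–19=3769, 20–39=4392, 40–59=3521, 60–79=5305, 80+=7162
Dependents (band 0–19 + band 80+) = 3769 + 7162 = 10931; working-age = 13218; ratio = 10931/13218 × 100 = 82.7

82.7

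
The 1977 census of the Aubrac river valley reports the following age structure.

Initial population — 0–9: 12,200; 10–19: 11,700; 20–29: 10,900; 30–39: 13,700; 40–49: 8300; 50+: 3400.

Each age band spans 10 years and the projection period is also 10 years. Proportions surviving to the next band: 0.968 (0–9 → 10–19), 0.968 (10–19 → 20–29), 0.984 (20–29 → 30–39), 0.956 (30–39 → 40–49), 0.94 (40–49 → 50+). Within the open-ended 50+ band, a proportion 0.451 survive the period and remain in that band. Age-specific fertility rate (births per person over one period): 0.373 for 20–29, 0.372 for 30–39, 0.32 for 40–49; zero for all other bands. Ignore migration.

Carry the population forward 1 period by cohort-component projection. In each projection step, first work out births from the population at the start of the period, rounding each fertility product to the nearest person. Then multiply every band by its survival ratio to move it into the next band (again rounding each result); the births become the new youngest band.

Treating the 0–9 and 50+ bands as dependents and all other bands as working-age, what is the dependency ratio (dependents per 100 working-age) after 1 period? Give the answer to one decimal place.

[period 1]
Births: 10900 × 0.373 = 4066 ; 13700 × 0.372 = 5096 ; 8300 × 0.32 = 2656 ⇒ total 11818
10–19: 12200 × 0.968 = 11810
20–29: 11700 × 0.968 = 11326
30–39: 10900 × 0.984 = 10726
40–49: 13700 × 0.956 = 13097
50+: 8300 × 0.94 + 3400 × 0.451 = 7802 + 1533 = 9335
Giving 11818 / 11810 / 11326 / 10726 / 13097 / 9335.
Dependents (band 0–9 + band 50+) = 11818 + 9335 = 21153; working-age = 46959; ratio = 21153/46959 × 100 = 45.0

45.0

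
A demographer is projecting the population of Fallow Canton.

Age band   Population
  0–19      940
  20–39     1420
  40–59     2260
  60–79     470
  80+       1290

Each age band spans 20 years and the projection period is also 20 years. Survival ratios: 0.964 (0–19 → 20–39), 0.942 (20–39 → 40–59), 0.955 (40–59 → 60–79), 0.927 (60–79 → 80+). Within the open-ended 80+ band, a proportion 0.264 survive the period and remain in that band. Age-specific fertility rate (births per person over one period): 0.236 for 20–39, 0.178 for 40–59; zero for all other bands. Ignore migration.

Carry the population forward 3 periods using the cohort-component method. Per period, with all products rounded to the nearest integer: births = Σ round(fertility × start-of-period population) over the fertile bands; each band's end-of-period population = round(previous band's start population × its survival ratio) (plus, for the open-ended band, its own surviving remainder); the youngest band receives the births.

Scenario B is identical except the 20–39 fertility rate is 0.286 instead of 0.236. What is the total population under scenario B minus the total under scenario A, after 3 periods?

163

Call the bands 1 to 5, youngest first.
After projecting period 1:
Births: 1420 × 0.236 = 335 ; 2260 × 0.178 = 402 → total 737
Band 2: 940 × 0.964 = 906
Band 3: 1420 × 0.942 = 1338
Band 4: 2260 × 0.955 = 2158
Band 5: 470 × 0.927 + 1290 × 0.264 = 436 + 341 = 777
Population now: 0–19=737, 20–39=906, 40–59=1338, 60–79=2158, 80+=777
After projecting period 2:
Births: 906 × 0.236 = 214 ; 1338 × 0.178 = 238 → total 452
Band 2: 737 × 0.964 = 710
Band 3: 906 × 0.942 = 853
Band 4: 1338 × 0.955 = 1278
Band 5: 2158 × 0.927 + 777 × 0.264 = 2000 + 205 = 2205
Population now: 0–19=452, 20–39=710, 40–59=853, 60–79=1278, 80+=2205
After projecting period 3:
Births: 710 × 0.236 = 168 ; 853 × 0.178 = 152 → total 320
Band 2: 452 × 0.964 = 436
Band 3: 710 × 0.942 = 669
Band 4: 853 × 0.955 = 815
Band 5: 1278 × 0.927 + 2205 × 0.264 = 1185 + 582 = 1767
Population now: 0–19=320, 20–39=436, 40–59=669, 60–79=815, 80+=1767
Scenario A total after 3 periods: 4007
Scenario B projection —
After projecting period 1:
Births: 1420 × 0.286 = 406 ; 2260 × 0.178 = 402 → total 808
Band 2: 940 × 0.964 = 906
Band 3: 1420 × 0.942 = 1338
Band 4: 2260 × 0.955 = 2158
Band 5: 470 × 0.927 + 1290 × 0.264 = 436 + 341 = 777
Population now: 0–19=808, 20–39=906, 40–59=1338, 60–79=2158, 80+=777
After projecting period 2:
Births: 906 × 0.286 = 259 ; 1338 × 0.178 = 238 → total 497
Band 2: 808 × 0.964 = 779
Band 3: 906 × 0.942 = 853
Band 4: 1338 × 0.955 = 1278
Band 5: 2158 × 0.927 + 777 × 0.264 = 2000 + 205 = 2205
Population now: 0–19=497, 20–39=779, 40–59=853, 60–79=1278, 80+=2205
After projecting period 3:
Births: 779 × 0.286 = 223 ; 853 × 0.178 = 152 → total 375
Band 2: 497 × 0.964 = 479
Band 3: 779 × 0.942 = 734
Band 4: 853 × 0.955 = 815
Band 5: 1278 × 0.927 + 2205 × 0.264 = 1185 + 582 = 1767
Population now: 0–19=375, 20–39=479, 40–59=734, 60–79=815, 80+=1767
Scenario B total after 3 periods: 4170
Difference B − A = 4170 − 4007 = 163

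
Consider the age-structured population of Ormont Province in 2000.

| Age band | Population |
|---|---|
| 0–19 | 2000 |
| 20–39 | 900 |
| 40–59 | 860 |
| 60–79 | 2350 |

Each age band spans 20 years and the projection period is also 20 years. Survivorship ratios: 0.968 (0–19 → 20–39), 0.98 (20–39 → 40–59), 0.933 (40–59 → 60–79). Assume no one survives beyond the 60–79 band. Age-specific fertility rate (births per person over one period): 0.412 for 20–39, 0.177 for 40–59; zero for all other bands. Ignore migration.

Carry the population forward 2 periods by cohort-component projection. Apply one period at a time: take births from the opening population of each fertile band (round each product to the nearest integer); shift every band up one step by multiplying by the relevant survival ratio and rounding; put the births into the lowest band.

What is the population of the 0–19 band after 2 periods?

954

Period 1.
Births: 900 × 0.412 = 371  |  860 × 0.177 = 152 → total 523
20–39: 2000 × 0.968 = 1936
40–59: 900 × 0.98 = 882
60–79: 860 × 0.933 = 802
Giving 523 / 1936 / 882 / 802.
Period 2.
Births: 1936 × 0.412 = 798  |  882 × 0.177 = 156 → total 954
20–39: 523 × 0.968 = 506
40–59: 1936 × 0.98 = 1897
60–79: 882 × 0.933 = 823
Giving 954 / 506 / 1897 / 823.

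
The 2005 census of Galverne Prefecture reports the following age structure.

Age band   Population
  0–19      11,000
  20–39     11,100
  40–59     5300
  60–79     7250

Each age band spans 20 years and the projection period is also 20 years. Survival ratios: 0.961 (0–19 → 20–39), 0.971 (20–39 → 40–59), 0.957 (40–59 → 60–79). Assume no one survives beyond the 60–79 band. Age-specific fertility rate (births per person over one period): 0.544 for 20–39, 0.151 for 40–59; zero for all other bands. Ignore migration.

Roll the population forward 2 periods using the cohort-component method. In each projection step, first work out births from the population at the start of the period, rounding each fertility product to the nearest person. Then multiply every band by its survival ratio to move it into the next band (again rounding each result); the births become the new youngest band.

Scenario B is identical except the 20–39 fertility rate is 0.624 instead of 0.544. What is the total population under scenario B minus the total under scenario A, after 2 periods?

1699

Period 1:
Births: 11100 * 0.544 = 6038, 5300 * 0.151 = 800 → total 6838
20–39: 11000 * 0.961 = 10571
40–59: 11100 * 0.971 = 10778
60–79: 5300 * 0.957 = 5072
→ [6838, 10571, 10778, 5072]
Period 2:
Births: 10571 * 0.544 = 5751, 10778 * 0.151 = 1627 → total 7378
20–39: 6838 * 0.961 = 6571
40–59: 10571 * 0.971 = 10264
60–79: 10778 * 0.957 = 10315
→ [7378, 6571, 10264, 10315]
Scenario A total after 2 periods: 34528
Scenario B projection —
Period 1:
Births: 11100 * 0.624 = 6926, 5300 * 0.151 = 800 → total 7726
20–39: 11000 * 0.961 = 10571
40–59: 11100 * 0.971 = 10778
60–79: 5300 * 0.957 = 5072
→ [7726, 10571, 10778, 5072]
Period 2:
Births: 10571 * 0.624 = 6596, 10778 * 0.151 = 1627 → total 8223
20–39: 7726 * 0.961 = 7425
40–59: 10571 * 0.971 = 10264
60–79: 10778 * 0.957 = 10315
→ [8223, 7425, 10264, 10315]
Scenario B total after 2 periods: 36227
Difference B − A = 36227 − 34528 = 1699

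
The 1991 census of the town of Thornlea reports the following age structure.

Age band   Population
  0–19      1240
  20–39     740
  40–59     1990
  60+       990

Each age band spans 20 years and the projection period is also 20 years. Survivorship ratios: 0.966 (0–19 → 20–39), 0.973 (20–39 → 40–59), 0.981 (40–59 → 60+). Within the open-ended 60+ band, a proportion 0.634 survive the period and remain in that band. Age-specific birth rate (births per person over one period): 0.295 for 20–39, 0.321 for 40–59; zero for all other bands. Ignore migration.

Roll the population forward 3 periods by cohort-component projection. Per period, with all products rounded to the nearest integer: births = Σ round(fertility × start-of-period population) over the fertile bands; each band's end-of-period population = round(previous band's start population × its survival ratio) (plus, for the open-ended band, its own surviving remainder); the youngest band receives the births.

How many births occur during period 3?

(Groups numbered youngest = 1 to oldest = 4.)
[period 1]
Births: 740 × 0.295 = 218  |  1990 × 0.321 = 639 → total 857
Group 2: 1240 × 0.966 = 1198
Group 3: 740 × 0.973 = 720
Group 4: 1990 × 0.981 + 990 × 0.634 = 1952 + 628 = 2580
→ [857, 1198, 720, 2580]
[period 2]
Births: 1198 × 0.295 = 353  |  720 × 0.321 = 231 → total 584
Group 2: 857 × 0.966 = 828
Group 3: 1198 × 0.973 = 1166
Group 4: 720 × 0.981 + 2580 × 0.634 = 706 + 1636 = 2342
→ [584, 828, 1166, 2342]
[period 3]
Births: 828 × 0.295 = 244  |  1166 × 0.321 = 374 → total 618
Group 2: 584 × 0.966 = 564
Group 3: 828 × 0.973 = 806
Group 4: 1166 × 0.981 + 2342 × 0.634 = 1144 + 1485 = 2629
→ [618, 564, 806, 2629]

618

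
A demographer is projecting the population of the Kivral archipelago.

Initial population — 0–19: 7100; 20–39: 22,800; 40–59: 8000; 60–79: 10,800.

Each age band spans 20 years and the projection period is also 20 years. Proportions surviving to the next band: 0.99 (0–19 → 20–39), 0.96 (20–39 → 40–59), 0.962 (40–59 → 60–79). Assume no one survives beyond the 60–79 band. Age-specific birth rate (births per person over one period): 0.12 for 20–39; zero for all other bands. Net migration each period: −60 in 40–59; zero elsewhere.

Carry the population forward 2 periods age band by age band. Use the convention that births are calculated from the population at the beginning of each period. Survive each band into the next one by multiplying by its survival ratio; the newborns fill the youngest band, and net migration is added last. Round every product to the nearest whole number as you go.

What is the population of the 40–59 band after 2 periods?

6688

Let group 1 be 0–19 through group 4 = 60–79.
After projecting period 1:
Births: 22800 * 0.12 = 2736
Group 2: 7100 * 0.99 = 7029
Group 3: 22800 * 0.96 = 21888
Group 4: 8000 * 0.962 = 7696
Net migration: Group 3 − 60 → 21828
Population now: 0–19=2736, 20–39=7029, 40–59=21828, 60–79=7696
After projecting period 2:
Births: 7029 * 0.12 = 843
Group 2: 2736 * 0.99 = 2709
Group 3: 7029 * 0.96 = 6748
Group 4: 21828 * 0.962 = 20999
Net migration: Group 3 − 60 → 6688
Population now: 0–19=843, 20–39=2709, 40–59=6688, 60–79=20999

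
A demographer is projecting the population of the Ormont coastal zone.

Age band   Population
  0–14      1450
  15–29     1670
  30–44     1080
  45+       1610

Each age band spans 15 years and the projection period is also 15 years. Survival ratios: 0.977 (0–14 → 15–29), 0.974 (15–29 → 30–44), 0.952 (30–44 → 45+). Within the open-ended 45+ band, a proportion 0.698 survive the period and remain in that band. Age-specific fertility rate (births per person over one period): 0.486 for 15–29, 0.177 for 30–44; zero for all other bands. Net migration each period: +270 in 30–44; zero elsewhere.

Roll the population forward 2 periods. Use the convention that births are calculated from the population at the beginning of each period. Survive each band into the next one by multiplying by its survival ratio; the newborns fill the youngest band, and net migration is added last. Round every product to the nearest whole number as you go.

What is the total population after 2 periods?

Period 1.
Births: 1670 * 0.486 = 812, 1080 * 0.177 = 191 — total 1003
15–29: 1450 * 0.977 = 1417
30–44: 1670 * 0.974 = 1627
45+: 1080 * 0.952 + 1610 * 0.698 = 1028 + 1124 = 2152
Net migration: 30–44 + 270 → 1897
Population now: 0–14=1003, 15–29=1417, 30–44=1897, 45+=2152
Period 2.
Births: 1417 * 0.486 = 689, 1897 * 0.177 = 336 — total 1025
15–29: 1003 * 0.977 = 980
30–44: 1417 * 0.974 = 1380
45+: 1897 * 0.952 + 2152 * 0.698 = 1806 + 1502 = 3308
Net migration: 30–44 + 270 → 1650
Population now: 0–14=1025, 15–29=980, 30–44=1650, 45+=3308
Total after period 2: 1025 + 980 + 1650 + 3308 = 6963

6963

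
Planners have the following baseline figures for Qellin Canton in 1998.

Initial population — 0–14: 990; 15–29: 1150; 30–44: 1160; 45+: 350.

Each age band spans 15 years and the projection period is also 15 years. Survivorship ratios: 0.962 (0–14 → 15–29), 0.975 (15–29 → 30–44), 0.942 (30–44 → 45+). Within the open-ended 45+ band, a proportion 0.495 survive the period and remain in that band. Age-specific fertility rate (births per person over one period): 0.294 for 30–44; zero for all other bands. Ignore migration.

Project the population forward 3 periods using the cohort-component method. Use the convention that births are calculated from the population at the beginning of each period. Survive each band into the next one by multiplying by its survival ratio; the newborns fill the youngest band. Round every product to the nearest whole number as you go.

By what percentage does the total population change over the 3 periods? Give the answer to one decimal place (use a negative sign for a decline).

(Groups numbered youngest = 1 to oldest = 4.)
Period 1:
Births: 1160 × 0.294 = 341
Group 2: 990 × 0.962 = 952
Group 3: 1150 × 0.975 = 1121
Group 4: 1160 × 0.942 + 350 × 0.495 = 1093 + 173 = 1266
End of period: [341, 952, 1121, 1266]
Period 2:
Births: 1121 × 0.294 = 330
Group 2: 341 × 0.962 = 328
Group 3: 952 × 0.975 = 928
Group 4: 1121 × 0.942 + 1266 × 0.495 = 1056 + 627 = 1683
End of period: [330, 328, 928, 1683]
Period 3:
Births: 928 × 0.294 = 273
Group 2: 330 × 0.962 = 317
Group 3: 328 × 0.975 = 320
Group 4: 928 × 0.942 + 1683 × 0.495 = 874 + 833 = 1707
End of period: [273, 317, 320, 1707]
Total: 3650 → 2617; change = -1033; percentage change = -28.3%

-28.3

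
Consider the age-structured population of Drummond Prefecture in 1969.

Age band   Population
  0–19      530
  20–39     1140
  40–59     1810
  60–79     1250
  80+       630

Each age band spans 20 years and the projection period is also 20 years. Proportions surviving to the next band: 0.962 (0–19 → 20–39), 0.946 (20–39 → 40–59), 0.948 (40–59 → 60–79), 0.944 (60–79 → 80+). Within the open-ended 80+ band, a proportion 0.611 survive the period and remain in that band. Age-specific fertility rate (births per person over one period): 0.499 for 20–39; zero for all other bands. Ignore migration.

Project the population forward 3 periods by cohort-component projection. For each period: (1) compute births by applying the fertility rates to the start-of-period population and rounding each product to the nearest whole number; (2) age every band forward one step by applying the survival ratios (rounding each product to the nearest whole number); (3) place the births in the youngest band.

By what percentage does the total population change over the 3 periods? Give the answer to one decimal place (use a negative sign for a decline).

Numbering the groups 1..5 from youngest to oldest:
Period 1.
Births: 1140 × 0.499 = 569
Group 2: 530 × 0.962 = 510
Group 3: 1140 × 0.946 = 1078
Group 4: 1810 × 0.948 = 1716
Group 5: 1250 × 0.944 + 630 × 0.611 = 1180 + 385 = 1565
Giving 569 / 510 / 1078 / 1716 / 1565.
Period 2.
Births: 510 × 0.499 = 254
Group 2: 569 × 0.962 = 547
Group 3: 510 × 0.946 = 482
Group 4: 1078 × 0.948 = 1022
Group 5: 1716 × 0.944 + 1565 × 0.611 = 1620 + 956 = 2576
Giving 254 / 547 / 482 / 1022 / 2576.
Period 3.
Births: 547 × 0.499 = 273
Group 2: 254 × 0.962 = 244
Group 3: 547 × 0.946 = 517
Group 4: 482 × 0.948 = 457
Group 5: 1022 × 0.944 + 2576 × 0.611 = 965 + 1574 = 2539
Giving 273 / 244 / 517 / 457 / 2539.
Total: 5360 → 4030; change = -1330; percentage change = -24.8%

-24.8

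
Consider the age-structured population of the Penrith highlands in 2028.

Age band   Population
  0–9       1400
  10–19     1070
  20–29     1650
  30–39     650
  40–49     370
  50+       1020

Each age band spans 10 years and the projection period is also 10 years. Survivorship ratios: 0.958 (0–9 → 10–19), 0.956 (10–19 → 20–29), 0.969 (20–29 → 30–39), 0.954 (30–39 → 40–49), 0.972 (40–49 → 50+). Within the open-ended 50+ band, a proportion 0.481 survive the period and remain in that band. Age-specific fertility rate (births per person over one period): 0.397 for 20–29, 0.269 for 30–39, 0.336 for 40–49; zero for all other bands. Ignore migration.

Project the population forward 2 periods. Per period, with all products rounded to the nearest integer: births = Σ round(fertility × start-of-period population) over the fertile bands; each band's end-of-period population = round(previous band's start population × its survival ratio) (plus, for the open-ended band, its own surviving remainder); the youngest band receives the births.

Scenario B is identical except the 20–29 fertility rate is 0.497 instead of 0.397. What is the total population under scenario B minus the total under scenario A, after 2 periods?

Period 1:
Births: 1650 * 0.397 = 655  |  650 * 0.269 = 175  |  370 * 0.336 = 124 → 954
10–19: 1400 * 0.958 = 1341
20–29: 1070 * 0.956 = 1023
30–39: 1650 * 0.969 = 1599
40–49: 650 * 0.954 = 620
50+: 370 * 0.972 + 1020 * 0.481 = 360 + 491 = 851
Population now: 0–9=954, 10–19=1341, 20–29=1023, 30–39=1599, 40–49=620, 50+=851
Period 2:
Births: 1023 * 0.397 = 406  |  1599 * 0.269 = 430  |  620 * 0.336 = 208 → 1044
10–19: 954 * 0.958 = 914
20–29: 1341 * 0.956 = 1282
30–39: 1023 * 0.969 = 991
40–49: 1599 * 0.954 = 1525
50+: 620 * 0.972 + 851 * 0.481 = 603 + 409 = 1012
Population now: 0–9=1044, 10–19=914, 20–29=1282, 30–39=991, 40–49=1525, 50+=1012
Scenario A total after 2 periods: 6768
Scenario B projection —
Period 1:
Births: 1650 * 0.497 = 820  |  650 * 0.269 = 175  |  370 * 0.336 = 124 → 1119
10–19: 1400 * 0.958 = 1341
20–29: 1070 * 0.956 = 1023
30–39: 1650 * 0.969 = 1599
40–49: 650 * 0.954 = 620
50+: 370 * 0.972 + 1020 * 0.481 = 360 + 491 = 851
Population now: 0–9=1119, 10–19=1341, 20–29=1023, 30–39=1599, 40–49=620, 50+=851
Period 2:
Births: 1023 * 0.497 = 508  |  1599 * 0.269 = 430  |  620 * 0.336 = 208 → 1146
10–19: 1119 * 0.958 = 1072
20–29: 1341 * 0.956 = 1282
30–39: 1023 * 0.969 = 991
40–49: 1599 * 0.954 = 1525
50+: 620 * 0.972 + 851 * 0.481 = 603 + 409 = 1012
Population now: 0–9=1146, 10–19=1072, 20–29=1282, 30–39=991, 40–49=1525, 50+=1012
Scenario B total after 2 periods: 7028
Difference B − A = 7028 − 6768 = 260

260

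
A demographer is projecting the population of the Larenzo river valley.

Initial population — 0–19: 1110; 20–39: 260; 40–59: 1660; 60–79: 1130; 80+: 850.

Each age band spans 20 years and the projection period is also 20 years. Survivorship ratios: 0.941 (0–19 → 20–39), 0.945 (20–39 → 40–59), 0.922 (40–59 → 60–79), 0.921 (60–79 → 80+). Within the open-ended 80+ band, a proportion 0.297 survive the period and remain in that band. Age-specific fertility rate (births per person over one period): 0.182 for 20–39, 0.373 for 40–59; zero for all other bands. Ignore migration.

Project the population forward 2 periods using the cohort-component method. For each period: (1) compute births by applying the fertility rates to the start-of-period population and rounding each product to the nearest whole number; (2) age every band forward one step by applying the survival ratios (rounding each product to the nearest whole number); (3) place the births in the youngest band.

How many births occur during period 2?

Period 1.
Births: 260 × 0.182 = 47 ; 1660 × 0.373 = 619 → total 666
20–39: 1110 × 0.941 = 1045
40–59: 260 × 0.945 = 246
60–79: 1660 × 0.922 = 1531
80+: 1130 × 0.921 + 850 × 0.297 = 1041 + 252 = 1293
→ [666, 1045, 246, 1531, 1293]
Period 2.
Births: 1045 × 0.182 = 190 ; 246 × 0.373 = 92 → total 282
20–39: 666 × 0.941 = 627
40–59: 1045 × 0.945 = 988
60–79: 246 × 0.922 = 227
80+: 1531 × 0.921 + 1293 × 0.297 = 1410 + 384 = 1794
→ [282, 627, 988, 227, 1794]

282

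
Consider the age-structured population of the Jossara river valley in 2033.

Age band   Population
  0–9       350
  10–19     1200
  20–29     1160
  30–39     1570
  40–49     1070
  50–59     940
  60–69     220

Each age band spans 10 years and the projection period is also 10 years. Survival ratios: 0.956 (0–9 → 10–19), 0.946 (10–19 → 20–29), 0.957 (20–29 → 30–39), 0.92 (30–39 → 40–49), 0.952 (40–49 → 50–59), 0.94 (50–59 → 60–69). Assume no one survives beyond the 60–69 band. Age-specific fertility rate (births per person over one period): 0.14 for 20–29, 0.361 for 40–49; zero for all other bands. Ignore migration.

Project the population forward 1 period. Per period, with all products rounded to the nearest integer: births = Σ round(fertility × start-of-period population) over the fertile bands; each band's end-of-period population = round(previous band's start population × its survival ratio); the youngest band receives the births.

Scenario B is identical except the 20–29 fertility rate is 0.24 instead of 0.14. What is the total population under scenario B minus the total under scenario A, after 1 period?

Call the bands 1 to 7, youngest first.
[period 1]
Births: 1160 × 0.14 = 162 ; 1070 × 0.361 = 386 → 548
Band 2: 350 × 0.956 = 335
Band 3: 1200 × 0.946 = 1135
Band 4: 1160 × 0.957 = 1110
Band 5: 1570 × 0.92 = 1444
Band 6: 1070 × 0.952 = 1019
Band 7: 940 × 0.94 = 884
→ [548, 335, 1135, 1110, 1444, 1019, 884]
Scenario A total after 1 period: 6475
Scenario B projection —
[period 1]
Births: 1160 × 0.24 = 278 ; 1070 × 0.361 = 386 → 664
Band 2: 350 × 0.956 = 335
Band 3: 1200 × 0.946 = 1135
Band 4: 1160 × 0.957 = 1110
Band 5: 1570 × 0.92 = 1444
Band 6: 1070 × 0.952 = 1019
Band 7: 940 × 0.94 = 884
→ [664, 335, 1135, 1110, 1444, 1019, 884]
Scenario B total after 1 period: 6591
Difference B − A = 6591 − 6475 = 116

116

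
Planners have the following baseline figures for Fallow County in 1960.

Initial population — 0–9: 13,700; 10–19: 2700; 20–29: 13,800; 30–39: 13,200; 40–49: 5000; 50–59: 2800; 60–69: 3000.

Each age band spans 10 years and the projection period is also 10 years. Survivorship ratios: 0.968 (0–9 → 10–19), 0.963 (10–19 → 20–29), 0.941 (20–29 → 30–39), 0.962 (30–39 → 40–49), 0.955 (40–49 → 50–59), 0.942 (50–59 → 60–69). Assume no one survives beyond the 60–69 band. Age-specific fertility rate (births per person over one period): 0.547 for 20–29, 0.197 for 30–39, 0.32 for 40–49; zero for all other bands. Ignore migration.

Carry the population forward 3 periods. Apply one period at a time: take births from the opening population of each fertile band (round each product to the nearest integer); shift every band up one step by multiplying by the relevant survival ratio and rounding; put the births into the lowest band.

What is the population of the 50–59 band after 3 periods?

11931

Numbering the bands 1..7 from youngest to oldest:
Period 1:
Births: 13800 × 0.547 = 7549, 13200 × 0.197 = 2600, 5000 × 0.32 = 1600 ⇒ total 11749
Band 2: 13700 × 0.968 = 13262
Band 3: 2700 × 0.963 = 2600
Band 4: 13800 × 0.941 = 12986
Band 5: 13200 × 0.962 = 12698
Band 6: 5000 × 0.955 = 4775
Band 7: 2800 × 0.942 = 2638
End of period: [11749, 13262, 2600, 12986, 12698, 4775, 2638]
Period 2:
Births: 2600 × 0.547 = 1422, 12986 × 0.197 = 2558, 12698 × 0.32 = 4063 ⇒ total 8043
Band 2: 11749 × 0.968 = 11373
Band 3: 13262 × 0.963 = 12771
Band 4: 2600 × 0.941 = 2447
Band 5: 12986 × 0.962 = 12493
Band 6: 12698 × 0.955 = 12127
Band 7: 4775 × 0.942 = 4498
End of period: [8043, 11373, 12771, 2447, 12493, 12127, 4498]
Period 3:
Births: 12771 × 0.547 = 6986, 2447 × 0.197 = 482, 12493 × 0.32 = 3998 ⇒ total 11466
Band 2: 8043 × 0.968 = 7786
Band 3: 11373 × 0.963 = 10952
Band 4: 12771 × 0.941 = 12018
Band 5: 2447 × 0.962 = 2354
Band 6: 12493 × 0.955 = 11931
Band 7: 12127 × 0.942 = 11424
End of period: [11466, 7786, 10952, 12018, 2354, 11931, 11424]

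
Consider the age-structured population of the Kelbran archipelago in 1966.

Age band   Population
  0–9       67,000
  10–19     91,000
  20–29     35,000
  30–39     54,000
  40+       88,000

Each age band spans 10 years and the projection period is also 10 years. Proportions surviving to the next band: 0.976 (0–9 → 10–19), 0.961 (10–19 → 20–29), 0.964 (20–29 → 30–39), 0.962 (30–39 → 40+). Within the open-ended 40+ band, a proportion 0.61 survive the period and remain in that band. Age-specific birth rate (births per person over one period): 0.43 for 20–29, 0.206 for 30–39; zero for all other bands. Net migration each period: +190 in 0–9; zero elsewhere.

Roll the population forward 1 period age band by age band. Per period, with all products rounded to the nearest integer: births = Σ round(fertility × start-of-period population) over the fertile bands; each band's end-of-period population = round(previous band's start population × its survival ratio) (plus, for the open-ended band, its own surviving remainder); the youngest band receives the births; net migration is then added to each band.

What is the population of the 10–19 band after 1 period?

Period 1:
Births: 35000 * 0.43 = 15050  |  54000 * 0.206 = 11124 → 26174
10–19: 67000 * 0.976 = 65392
20–29: 91000 * 0.961 = 87451
30–39: 35000 * 0.964 = 33740
40+: 54000 * 0.962 + 88000 * 0.61 = 51948 + 53680 = 105628
Net migration: 0–9 + 190 → 26364
Giving 26364 / 65392 / 87451 / 33740 / 105628.

65392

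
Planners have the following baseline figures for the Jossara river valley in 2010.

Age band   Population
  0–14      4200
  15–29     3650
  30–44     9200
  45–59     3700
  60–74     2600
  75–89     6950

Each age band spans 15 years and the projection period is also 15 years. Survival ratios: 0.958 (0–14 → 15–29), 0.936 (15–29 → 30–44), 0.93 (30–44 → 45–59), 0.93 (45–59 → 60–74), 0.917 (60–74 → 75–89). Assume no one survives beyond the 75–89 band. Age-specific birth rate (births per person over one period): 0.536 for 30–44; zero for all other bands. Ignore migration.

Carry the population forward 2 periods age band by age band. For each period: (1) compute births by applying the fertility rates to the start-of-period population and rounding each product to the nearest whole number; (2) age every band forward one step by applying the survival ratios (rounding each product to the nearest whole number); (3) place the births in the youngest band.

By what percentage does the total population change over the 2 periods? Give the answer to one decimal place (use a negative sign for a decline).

Period 1.
Births: 9200 × 0.536 = 4931
15–29: 4200 × 0.958 = 4024
30–44: 3650 × 0.936 = 3416
45–59: 9200 × 0.93 = 8556
60–74: 3700 × 0.93 = 3441
75–89: 2600 × 0.917 = 2384
→ [4931, 4024, 3416, 8556, 3441, 2384]
Period 2.
Births: 3416 × 0.536 = 1831
15–29: 4931 × 0.958 = 4724
30–44: 4024 × 0.936 = 3766
45–59: 3416 × 0.93 = 3177
60–74: 8556 × 0.93 = 7957
75–89: 3441 × 0.917 = 3155
→ [1831, 4724, 3766, 3177, 7957, 3155]
Total: 30300 → 24610; change = -5690; percentage change = -18.8%

-18.8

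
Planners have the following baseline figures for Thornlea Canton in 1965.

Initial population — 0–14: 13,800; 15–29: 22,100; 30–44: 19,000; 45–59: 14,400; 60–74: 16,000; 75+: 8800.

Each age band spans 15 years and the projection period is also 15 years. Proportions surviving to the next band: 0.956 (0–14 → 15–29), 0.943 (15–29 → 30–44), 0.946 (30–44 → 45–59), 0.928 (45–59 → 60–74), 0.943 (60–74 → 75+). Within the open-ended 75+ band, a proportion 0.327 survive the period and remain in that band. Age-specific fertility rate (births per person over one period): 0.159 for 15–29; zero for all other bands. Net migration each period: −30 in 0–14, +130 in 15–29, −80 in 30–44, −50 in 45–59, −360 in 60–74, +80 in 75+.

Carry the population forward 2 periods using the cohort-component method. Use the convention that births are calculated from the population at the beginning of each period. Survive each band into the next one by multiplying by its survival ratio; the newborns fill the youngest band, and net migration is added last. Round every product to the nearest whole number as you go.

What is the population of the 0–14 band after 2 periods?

Let band 1 be 0–14 through band 6 = 75+.
After projecting period 1:
Births: 22100 * 0.159 = 3514
Band 2: 13800 * 0.956 = 13193
Band 3: 22100 * 0.943 = 20840
Band 4: 19000 * 0.946 = 17974
Band 5: 14400 * 0.928 = 13363
Band 6: 16000 * 0.943 + 8800 * 0.327 = 15088 + 2878 = 17966
Net migration: Band 1 − 30 → 3484; Band 2 + 130 → 13323; Band 3 − 80 → 20760; Band 4 − 50 → 17924; Band 5 − 360 → 13003; Band 6 + 80 → 18046
→ [3484, 13323, 20760, 17924, 13003, 18046]
After projecting period 2:
Births: 13323 * 0.159 = 2118
Band 2: 3484 * 0.956 = 3331
Band 3: 13323 * 0.943 = 12564
Band 4: 20760 * 0.946 = 19639
Band 5: 17924 * 0.928 = 16633
Band 6: 13003 * 0.943 + 18046 * 0.327 = 12262 + 5901 = 18163
Net migration: Band 1 − 30 → 2088; Band 2 + 130 → 3461; Band 3 − 80 → 12484; Band 4 − 50 → 19589; Band 5 − 360 → 16273; Band 6 + 80 → 18243
→ [2088, 3461, 12484, 19589, 16273, 18243]

2088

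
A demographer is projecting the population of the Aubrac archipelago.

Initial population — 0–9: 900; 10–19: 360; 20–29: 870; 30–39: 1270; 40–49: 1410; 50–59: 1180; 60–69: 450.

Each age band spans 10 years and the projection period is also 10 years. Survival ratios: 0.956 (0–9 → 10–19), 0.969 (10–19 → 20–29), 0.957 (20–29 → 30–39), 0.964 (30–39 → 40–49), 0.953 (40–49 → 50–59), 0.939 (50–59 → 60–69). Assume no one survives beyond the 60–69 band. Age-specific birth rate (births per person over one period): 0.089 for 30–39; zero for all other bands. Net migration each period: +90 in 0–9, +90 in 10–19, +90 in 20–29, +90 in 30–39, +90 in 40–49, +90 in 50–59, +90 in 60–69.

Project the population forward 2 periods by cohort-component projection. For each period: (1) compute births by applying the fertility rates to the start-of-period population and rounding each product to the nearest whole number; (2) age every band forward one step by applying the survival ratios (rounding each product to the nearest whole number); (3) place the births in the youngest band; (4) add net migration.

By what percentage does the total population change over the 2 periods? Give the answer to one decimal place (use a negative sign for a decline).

[period 1]
Births: 1270 × 0.089 = 113
10–19: 900 × 0.956 = 860
20–29: 360 × 0.969 = 349
30–39: 870 × 0.957 = 833
40–49: 1270 × 0.964 = 1224
50–59: 1410 × 0.953 = 1344
60–69: 1180 × 0.939 = 1108
Net migration: 0–9 + 90 → 203; 10–19 + 90 → 950; 20–29 + 90 → 439; 30–39 + 90 → 923; 40–49 + 90 → 1314; 50–59 + 90 → 1434; 60–69 + 90 → 1198
Population now: 0–9=203, 10–19=950, 20–29=439, 30–39=923, 40–49=1314, 50–59=1434, 60–69=1198
[period 2]
Births: 923 × 0.089 = 82
10–19: 203 × 0.956 = 194
20–29: 950 × 0.969 = 921
30–39: 439 × 0.957 = 420
40–49: 923 × 0.964 = 890
50–59: 1314 × 0.953 = 1252
60–69: 1434 × 0.939 = 1347
Net migration: 0–9 + 90 → 172; 10–19 + 90 → 284; 20–29 + 90 → 1011; 30–39 + 90 → 510; 40–49 + 90 → 980; 50–59 + 90 → 1342; 60–69 + 90 → 1437
Population now: 0–9=172, 10–19=284, 20–29=1011, 30–39=510, 40–49=980, 50–59=1342, 60–69=1437
Total: 6440 → 5736; change = -704; percentage change = -10.9%

-10.9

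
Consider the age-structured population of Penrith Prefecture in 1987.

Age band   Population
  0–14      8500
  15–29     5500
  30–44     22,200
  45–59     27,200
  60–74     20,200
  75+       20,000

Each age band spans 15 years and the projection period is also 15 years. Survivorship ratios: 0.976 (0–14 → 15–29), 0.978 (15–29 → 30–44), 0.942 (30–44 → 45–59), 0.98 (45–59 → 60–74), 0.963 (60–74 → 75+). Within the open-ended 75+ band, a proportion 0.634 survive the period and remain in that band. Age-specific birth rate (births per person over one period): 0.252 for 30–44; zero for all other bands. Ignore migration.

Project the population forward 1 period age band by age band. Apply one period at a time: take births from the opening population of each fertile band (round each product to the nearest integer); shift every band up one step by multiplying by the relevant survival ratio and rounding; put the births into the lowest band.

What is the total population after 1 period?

98970

After projecting period 1:
Births: 22200 × 0.252 = 5594
15–29: 8500 × 0.976 = 8296
30–44: 5500 × 0.978 = 5379
45–59: 22200 × 0.942 = 20912
60–74: 27200 × 0.98 = 26656
75+: 20200 × 0.963 + 20000 × 0.634 = 19453 + 12680 = 32133
Giving 5594 / 8296 / 5379 / 20912 / 26656 / 32133.
Total after period 1: 5594 + 8296 + 5379 + 20912 + 26656 + 32133 = 98970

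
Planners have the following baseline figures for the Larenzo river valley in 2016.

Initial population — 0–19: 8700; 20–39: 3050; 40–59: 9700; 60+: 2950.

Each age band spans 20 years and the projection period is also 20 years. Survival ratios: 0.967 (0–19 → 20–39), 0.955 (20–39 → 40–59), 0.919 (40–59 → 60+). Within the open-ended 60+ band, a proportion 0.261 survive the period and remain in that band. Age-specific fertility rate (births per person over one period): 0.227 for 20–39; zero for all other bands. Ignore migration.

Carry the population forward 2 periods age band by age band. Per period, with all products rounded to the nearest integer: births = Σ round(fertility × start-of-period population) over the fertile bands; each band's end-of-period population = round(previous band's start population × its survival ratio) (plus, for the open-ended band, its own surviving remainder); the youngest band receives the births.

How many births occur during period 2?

— Period 1 —
Births: 3050 * 0.227 = 692
20–39: 8700 * 0.967 = 8413
40–59: 3050 * 0.955 = 2913
60+: 9700 * 0.919 + 2950 * 0.261 = 8914 + 770 = 9684
Population now: 0–19=692, 20–39=8413, 40–59=2913, 60+=9684
— Period 2 —
Births: 8413 * 0.227 = 1910
20–39: 692 * 0.967 = 669
40–59: 8413 * 0.955 = 8034
60+: 2913 * 0.919 + 9684 * 0.261 = 2677 + 2528 = 5205
Population now: 0–19=1910, 20–39=669, 40–59=8034, 60+=5205

1910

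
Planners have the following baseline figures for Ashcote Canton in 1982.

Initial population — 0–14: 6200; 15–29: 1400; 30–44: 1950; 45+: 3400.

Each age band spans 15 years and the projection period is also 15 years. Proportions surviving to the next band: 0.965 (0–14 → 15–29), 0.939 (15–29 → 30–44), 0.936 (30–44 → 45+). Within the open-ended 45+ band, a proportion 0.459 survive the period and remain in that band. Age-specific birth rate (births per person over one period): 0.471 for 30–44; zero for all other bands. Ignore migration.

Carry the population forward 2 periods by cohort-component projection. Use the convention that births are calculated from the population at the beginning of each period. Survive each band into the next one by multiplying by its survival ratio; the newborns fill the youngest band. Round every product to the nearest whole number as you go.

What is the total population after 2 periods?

Let band 1 be 0–14 through band 4 = 45+.
After projecting period 1:
Births: 1950 * 0.471 = 918
Band 2: 6200 * 0.965 = 5983
Band 3: 1400 * 0.939 = 1315
Band 4: 1950 * 0.936 + 3400 * 0.459 = 1825 + 1561 = 3386
Giving 918 / 5983 / 1315 / 3386.
After projecting period 2:
Births: 1315 * 0.471 = 619
Band 2: 918 * 0.965 = 886
Band 3: 5983 * 0.939 = 5618
Band 4: 1315 * 0.936 + 3386 * 0.459 = 1231 + 1554 = 2785
Giving 619 / 886 / 5618 / 2785.
Total after period 2: 619 + 886 + 5618 + 2785 = 9908

9908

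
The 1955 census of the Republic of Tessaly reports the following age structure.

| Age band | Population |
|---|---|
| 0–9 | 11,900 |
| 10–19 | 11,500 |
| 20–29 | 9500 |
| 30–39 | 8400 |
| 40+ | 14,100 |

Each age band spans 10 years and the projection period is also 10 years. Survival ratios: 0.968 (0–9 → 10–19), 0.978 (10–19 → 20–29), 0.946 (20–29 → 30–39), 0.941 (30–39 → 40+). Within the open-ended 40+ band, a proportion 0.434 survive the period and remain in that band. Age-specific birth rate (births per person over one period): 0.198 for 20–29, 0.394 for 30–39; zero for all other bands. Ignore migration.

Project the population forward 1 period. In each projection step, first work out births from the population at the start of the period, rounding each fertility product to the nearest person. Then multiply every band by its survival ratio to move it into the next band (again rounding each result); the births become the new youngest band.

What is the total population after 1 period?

50967

Numbering the groups 1..5 from youngest to oldest:
[period 1]
Births: 9500 × 0.198 = 1881  |  8400 × 0.394 = 3310 → 5191
Group 2: 11900 × 0.968 = 11519
Group 3: 11500 × 0.978 = 11247
Group 4: 9500 × 0.946 = 8987
Group 5: 8400 × 0.941 + 14100 × 0.434 = 7904 + 6119 = 14023
End of period: [5191, 11519, 11247, 8987, 14023]
Total after period 1: 5191 + 11519 + 11247 + 8987 + 14023 = 50967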